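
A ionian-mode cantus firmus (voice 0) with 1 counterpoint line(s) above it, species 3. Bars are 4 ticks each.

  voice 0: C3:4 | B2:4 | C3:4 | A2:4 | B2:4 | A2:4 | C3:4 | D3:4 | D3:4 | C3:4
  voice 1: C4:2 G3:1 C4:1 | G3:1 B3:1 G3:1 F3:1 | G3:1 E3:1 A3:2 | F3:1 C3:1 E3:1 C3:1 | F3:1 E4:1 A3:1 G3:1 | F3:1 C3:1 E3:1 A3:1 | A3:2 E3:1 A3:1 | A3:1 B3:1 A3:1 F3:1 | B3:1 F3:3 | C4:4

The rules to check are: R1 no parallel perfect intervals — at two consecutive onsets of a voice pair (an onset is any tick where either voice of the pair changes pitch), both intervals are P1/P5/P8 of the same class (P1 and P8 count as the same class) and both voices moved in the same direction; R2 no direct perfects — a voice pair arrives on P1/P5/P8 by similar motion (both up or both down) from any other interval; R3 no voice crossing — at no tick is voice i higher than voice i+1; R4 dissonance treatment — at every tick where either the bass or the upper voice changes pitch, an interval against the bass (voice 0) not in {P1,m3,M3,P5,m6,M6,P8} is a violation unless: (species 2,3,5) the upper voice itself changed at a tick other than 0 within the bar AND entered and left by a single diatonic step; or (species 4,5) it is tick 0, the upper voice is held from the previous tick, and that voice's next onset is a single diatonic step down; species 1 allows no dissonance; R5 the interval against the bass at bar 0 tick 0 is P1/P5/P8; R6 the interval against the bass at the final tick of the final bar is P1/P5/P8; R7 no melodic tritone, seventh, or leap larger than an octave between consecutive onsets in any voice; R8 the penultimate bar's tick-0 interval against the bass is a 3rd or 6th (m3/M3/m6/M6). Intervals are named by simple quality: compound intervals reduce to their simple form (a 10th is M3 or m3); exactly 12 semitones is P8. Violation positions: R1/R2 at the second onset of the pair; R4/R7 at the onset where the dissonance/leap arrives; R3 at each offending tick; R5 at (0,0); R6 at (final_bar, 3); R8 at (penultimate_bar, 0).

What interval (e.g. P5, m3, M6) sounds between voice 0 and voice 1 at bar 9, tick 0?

voice 0=C3 voice 1=C4 -> P8

P8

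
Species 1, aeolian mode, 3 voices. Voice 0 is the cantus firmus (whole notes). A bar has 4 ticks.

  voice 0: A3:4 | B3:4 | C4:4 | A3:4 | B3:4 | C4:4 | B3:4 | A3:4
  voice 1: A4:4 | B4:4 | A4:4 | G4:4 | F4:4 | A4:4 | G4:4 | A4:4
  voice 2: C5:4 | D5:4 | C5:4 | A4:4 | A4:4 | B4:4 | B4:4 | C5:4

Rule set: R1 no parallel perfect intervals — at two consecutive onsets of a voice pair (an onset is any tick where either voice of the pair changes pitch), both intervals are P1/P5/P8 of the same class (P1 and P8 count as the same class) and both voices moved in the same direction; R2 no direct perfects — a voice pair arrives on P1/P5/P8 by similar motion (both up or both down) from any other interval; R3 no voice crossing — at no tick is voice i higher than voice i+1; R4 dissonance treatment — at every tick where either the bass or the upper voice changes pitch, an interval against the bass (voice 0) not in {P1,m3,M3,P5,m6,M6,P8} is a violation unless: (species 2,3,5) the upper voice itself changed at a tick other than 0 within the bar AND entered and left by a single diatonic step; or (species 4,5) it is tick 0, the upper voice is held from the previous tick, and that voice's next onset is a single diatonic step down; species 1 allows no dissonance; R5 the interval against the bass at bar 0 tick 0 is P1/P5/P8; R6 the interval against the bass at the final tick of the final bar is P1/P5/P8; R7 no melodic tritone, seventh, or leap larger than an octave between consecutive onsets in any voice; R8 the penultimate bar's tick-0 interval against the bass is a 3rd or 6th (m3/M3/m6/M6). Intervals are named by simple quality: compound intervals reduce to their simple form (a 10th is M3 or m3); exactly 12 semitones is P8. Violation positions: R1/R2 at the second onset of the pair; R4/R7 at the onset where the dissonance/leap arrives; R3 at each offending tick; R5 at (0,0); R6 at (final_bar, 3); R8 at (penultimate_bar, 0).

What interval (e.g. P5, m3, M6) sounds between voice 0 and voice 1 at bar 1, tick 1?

P8

voice 0=B3 voice 1=B4 -> P8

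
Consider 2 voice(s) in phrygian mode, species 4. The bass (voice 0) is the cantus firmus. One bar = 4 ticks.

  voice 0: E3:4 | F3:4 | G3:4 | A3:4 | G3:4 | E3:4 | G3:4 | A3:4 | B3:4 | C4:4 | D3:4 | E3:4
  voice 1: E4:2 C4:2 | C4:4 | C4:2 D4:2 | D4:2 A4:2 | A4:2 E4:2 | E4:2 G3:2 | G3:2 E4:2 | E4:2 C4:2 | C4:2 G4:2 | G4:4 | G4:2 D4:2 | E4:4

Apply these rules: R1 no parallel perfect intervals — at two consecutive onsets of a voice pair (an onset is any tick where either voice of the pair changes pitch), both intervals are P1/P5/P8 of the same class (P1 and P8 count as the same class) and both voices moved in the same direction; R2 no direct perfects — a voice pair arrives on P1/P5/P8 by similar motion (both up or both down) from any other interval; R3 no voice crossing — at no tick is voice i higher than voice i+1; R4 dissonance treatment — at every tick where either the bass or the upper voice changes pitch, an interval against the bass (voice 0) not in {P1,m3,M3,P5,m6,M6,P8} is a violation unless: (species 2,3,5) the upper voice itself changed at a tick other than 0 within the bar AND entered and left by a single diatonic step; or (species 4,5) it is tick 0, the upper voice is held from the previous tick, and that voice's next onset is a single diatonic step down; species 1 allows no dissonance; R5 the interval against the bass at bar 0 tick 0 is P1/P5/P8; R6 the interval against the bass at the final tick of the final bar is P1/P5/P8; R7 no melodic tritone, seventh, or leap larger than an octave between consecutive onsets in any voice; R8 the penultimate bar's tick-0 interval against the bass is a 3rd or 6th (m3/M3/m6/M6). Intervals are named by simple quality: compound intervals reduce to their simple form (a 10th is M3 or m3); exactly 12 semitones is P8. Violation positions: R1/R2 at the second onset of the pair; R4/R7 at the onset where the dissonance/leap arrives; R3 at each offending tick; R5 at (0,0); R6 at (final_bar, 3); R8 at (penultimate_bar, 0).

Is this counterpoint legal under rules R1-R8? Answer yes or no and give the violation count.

No (8 violations)

bar 0: v0=E3 v1=E4 (P8)
bar 1: v0=F3 v1=C4 (P5)
bar 2: v0=G3 v1=C4 (P4)
bar 3: v0=A3 v1=D4 (P4)
bar 4: v0=G3 v1=A4 (M2)
bar 5: v0=E3 v1=E4 (P8)
bar 6: v0=G3 v1=G3 (P1)
bar 7: v0=A3 v1=E4 (P5)
bar 8: v0=B3 v1=C4 (m2)
bar 9: v0=C4 v1=G4 (P5)
bar 10: v0=D3 v1=G4 (P4)
bar 11: v0=E3 v1=E4 (P8)
  R4 @ bar2.0: G3/C4 P4 untreated
  R4 @ bar3.0: A3/D4 P4 untreated
  R4 @ bar4.0: G3/A4 M2 untreated
  R4 @ bar8.0: B3/C4 m2 untreated
  R4 @ bar10.0: D3/G4 P4 untreated
  R7 @ bar10.0: C4->D3 leap 10st
  R8 @ bar10.0: penult P4 not 3rd/6th
  R1 @ bar11.0: D3/D4 P8 -> E3/E4 P8 similar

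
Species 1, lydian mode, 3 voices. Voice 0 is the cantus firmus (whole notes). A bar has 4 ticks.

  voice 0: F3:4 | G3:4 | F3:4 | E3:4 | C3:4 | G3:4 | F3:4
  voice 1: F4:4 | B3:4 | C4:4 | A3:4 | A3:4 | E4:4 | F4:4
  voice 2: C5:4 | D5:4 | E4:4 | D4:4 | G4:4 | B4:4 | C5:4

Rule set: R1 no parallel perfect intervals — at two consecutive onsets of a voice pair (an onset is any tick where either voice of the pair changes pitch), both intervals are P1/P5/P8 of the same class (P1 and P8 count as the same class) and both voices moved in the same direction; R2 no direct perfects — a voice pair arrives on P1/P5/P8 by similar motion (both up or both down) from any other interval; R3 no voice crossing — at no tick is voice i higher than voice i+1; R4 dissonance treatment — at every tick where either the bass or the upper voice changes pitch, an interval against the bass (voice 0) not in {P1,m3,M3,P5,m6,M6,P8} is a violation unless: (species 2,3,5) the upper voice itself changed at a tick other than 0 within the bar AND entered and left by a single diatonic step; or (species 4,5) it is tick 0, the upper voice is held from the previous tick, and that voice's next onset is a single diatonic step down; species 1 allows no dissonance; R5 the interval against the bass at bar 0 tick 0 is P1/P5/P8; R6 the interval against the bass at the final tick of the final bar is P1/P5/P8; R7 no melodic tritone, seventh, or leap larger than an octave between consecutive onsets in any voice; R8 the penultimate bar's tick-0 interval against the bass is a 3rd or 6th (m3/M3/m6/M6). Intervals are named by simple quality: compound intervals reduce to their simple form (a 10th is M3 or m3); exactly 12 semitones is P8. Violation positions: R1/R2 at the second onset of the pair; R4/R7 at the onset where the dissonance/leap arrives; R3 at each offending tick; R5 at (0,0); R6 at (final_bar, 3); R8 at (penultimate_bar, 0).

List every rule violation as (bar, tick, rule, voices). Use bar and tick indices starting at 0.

(1, 0, R1, (0, 2))
(1, 0, R7, (1,))
(2, 0, R4, (0, 2))
(2, 0, R7, (2,))
(3, 0, R4, (0, 1))
(3, 0, R4, (0, 2))
(5, 0, R2, (1, 2))
(6, 0, R1, (1, 2))

bar 0: v0=F3 v1=F4 v2=C5 downbeat P5
bar 1: v0=G3 v1=B3 v2=D5 downbeat P5
bar 2: v0=F3 v1=C4 v2=E4 downbeat M7
bar 3: v0=E3 v1=A3 v2=D4 downbeat m7
bar 4: v0=C3 v1=A3 v2=G4 downbeat P5
bar 5: v0=G3 v1=E4 v2=B4 downbeat M3
bar 6: v0=F3 v1=F4 v2=C5 downbeat P5
  -> R1 @ bar 1 tick 0 v(0, 2): F3/C5 P5 -> G3/D5 P5 similar
  -> R7 @ bar 1 tick 0 v(1,): F4->B3 leap 6st
  -> R4 @ bar 2 tick 0 v(0, 2): F3/E4 M7 untreated
  -> R7 @ bar 2 tick 0 v(2,): D5->E4 leap 10st
  -> R4 @ bar 3 tick 0 v(0, 1): E3/A3 P4 untreated
  -> R4 @ bar 3 tick 0 v(0, 2): E3/D4 m7 untreated
  -> R2 @ bar 5 tick 0 v(1, 2): A3/G4 m7 -> E4/B4 P5 similar
  -> R1 @ bar 6 tick 0 v(1, 2): E4/B4 P5 -> F4/C5 P5 similar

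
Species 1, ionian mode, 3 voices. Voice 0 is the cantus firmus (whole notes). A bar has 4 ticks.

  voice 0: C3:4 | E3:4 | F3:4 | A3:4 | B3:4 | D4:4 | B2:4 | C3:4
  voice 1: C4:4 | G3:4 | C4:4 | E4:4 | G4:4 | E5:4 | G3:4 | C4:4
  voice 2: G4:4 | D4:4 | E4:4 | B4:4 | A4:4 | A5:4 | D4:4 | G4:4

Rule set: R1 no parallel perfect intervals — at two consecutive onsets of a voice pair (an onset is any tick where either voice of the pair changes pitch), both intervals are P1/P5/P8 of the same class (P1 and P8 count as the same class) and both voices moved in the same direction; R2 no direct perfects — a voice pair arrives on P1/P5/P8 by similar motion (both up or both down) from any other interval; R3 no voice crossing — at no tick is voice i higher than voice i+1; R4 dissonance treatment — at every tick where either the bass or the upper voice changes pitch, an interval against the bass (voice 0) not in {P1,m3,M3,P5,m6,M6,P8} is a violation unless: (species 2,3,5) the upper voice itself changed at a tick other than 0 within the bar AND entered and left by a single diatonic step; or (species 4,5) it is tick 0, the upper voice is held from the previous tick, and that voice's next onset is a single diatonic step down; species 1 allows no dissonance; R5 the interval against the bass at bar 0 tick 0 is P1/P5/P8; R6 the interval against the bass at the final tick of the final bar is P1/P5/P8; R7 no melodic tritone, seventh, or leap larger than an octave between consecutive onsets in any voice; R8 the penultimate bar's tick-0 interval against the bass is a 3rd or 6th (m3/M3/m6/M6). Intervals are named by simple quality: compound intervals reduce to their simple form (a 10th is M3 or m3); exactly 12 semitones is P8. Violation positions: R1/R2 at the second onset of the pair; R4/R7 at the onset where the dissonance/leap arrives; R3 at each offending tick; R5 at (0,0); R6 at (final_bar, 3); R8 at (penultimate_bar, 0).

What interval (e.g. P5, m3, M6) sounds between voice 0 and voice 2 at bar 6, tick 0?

m3

voice 0=B2 voice 2=D4 -> m3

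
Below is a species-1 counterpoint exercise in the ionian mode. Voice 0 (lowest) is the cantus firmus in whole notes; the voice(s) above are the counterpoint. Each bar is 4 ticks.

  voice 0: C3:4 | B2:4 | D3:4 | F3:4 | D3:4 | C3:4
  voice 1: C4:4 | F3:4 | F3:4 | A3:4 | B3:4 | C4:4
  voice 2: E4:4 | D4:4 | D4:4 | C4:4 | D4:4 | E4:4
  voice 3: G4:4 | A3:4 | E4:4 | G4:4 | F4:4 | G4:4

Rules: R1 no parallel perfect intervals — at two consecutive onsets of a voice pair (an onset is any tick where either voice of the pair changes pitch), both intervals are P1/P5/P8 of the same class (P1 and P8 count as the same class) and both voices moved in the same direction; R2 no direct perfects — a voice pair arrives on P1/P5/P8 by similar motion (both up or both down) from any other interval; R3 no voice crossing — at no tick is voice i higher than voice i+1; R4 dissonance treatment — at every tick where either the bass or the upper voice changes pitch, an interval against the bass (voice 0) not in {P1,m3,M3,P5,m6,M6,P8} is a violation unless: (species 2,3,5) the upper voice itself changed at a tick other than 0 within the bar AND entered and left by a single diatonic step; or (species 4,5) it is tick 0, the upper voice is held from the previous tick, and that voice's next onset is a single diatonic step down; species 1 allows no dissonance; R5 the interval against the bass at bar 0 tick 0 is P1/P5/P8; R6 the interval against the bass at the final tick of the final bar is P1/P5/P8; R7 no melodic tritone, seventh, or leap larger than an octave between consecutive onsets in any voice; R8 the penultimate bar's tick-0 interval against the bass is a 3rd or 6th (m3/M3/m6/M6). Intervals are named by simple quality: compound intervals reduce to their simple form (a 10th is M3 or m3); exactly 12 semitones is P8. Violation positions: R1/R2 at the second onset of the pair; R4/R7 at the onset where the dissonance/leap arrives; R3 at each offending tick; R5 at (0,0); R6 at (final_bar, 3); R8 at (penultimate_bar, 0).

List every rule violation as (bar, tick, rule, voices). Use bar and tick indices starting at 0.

(0, 0, R5, (0, 2))
(1, 0, R3, (2, 3))
(1, 0, R4, (0, 1))
(1, 0, R4, (0, 3))
(1, 0, R7, (3,))
(1, 1, R3, (2, 3))
(1, 2, R3, (2, 3))
(1, 3, R3, (2, 3))
(2, 0, R4, (0, 3))
(3, 0, R4, (0, 3))
(4, 0, R8, (0, 2))
(5, 0, R2, (1, 3))
(5, 3, R6, (0, 2))

bar 0: v0=C3 v1=C4 v2=E4 v3=G4 downbeat P5
bar 1: v0=B2 v1=F3 v2=D4 v3=A3 downbeat m7
bar 2: v0=D3 v1=F3 v2=D4 v3=E4 downbeat M2
bar 3: v0=F3 v1=A3 v2=C4 v3=G4 downbeat M2
bar 4: v0=D3 v1=B3 v2=D4 v3=F4 downbeat m3
bar 5: v0=C3 v1=C4 v2=E4 v3=G4 downbeat P5
  -> R5 @ bar 0 tick 0 v(0, 2): opens on M3
  -> R3 @ bar 1 tick 0 v(2, 3): D4 above A3
  -> R4 @ bar 1 tick 0 v(0, 1): B2/F3 TT untreated
  -> R4 @ bar 1 tick 0 v(0, 3): B2/A3 m7 untreated
  -> R7 @ bar 1 tick 0 v(3,): G4->A3 leap 10st
  -> R3 @ bar 1 tick 1 v(2, 3): D4 above A3
  -> R3 @ bar 1 tick 2 v(2, 3): D4 above A3
  -> R3 @ bar 1 tick 3 v(2, 3): D4 above A3
  -> R4 @ bar 2 tick 0 v(0, 3): D3/E4 M2 untreated
  -> R4 @ bar 3 tick 0 v(0, 3): F3/G4 M2 untreated
  -> R8 @ bar 4 tick 0 v(0, 2): penult P8 not 3rd/6th
  -> R2 @ bar 5 tick 0 v(1, 3): B3/F4 TT -> C4/G4 P5 similar
  -> R6 @ bar 5 tick 3 v(0, 2): closes on M3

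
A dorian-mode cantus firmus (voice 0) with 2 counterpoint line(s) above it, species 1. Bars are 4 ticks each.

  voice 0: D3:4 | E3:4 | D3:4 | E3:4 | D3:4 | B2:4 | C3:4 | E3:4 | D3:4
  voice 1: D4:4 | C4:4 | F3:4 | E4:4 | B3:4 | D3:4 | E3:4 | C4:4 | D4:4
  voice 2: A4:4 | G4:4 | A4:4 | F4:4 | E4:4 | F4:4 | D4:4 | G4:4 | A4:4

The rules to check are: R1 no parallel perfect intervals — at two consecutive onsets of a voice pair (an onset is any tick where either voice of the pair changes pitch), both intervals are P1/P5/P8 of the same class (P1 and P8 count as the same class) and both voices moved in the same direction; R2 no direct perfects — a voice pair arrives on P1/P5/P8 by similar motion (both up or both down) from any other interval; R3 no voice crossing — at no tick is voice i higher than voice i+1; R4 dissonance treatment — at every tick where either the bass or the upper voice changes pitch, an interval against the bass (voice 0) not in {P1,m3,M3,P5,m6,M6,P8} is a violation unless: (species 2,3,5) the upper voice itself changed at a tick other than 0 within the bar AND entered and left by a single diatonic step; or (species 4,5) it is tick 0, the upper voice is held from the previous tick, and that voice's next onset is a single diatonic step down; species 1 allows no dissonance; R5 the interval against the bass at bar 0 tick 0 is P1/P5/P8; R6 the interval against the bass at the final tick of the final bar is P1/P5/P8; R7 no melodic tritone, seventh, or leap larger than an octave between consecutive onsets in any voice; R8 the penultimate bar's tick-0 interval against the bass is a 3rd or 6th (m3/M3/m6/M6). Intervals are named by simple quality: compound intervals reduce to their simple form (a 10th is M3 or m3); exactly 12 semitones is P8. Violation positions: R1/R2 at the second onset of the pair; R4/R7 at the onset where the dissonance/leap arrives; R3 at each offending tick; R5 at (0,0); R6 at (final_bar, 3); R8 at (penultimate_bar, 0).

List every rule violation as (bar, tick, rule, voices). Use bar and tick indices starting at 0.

bar 0: v0=D3 v1=D4 v2=A4 downbeat P5
bar 1: v0=E3 v1=C4 v2=G4 downbeat m3
bar 2: v0=D3 v1=F3 v2=A4 downbeat P5
bar 3: v0=E3 v1=E4 v2=F4 downbeat m2
bar 4: v0=D3 v1=B3 v2=E4 downbeat M2
bar 5: v0=B2 v1=D3 v2=F4 downbeat TT
bar 6: v0=C3 v1=E3 v2=D4 downbeat M2
bar 7: v0=E3 v1=C4 v2=G4 downbeat m3
bar 8: v0=D3 v1=D4 v2=A4 downbeat P5
  -> R1 @ bar 1 tick 0 v(1, 2): D4/A4 P5 -> C4/G4 P5 similar
  -> R2 @ bar 3 tick 0 v(0, 1): D3/F3 m3 -> E3/E4 P8 similar
  -> R4 @ bar 3 tick 0 v(0, 2): E3/F4 m2 untreated
  -> R7 @ bar 3 tick 0 v(1,): F3->E4 leap 11st
  -> R4 @ bar 4 tick 0 v(0, 2): D3/E4 M2 untreated
  -> R4 @ bar 5 tick 0 v(0, 2): B2/F4 TT untreated
  -> R4 @ bar 6 tick 0 v(0, 2): C3/D4 M2 untreated
  -> R2 @ bar 7 tick 0 v(1, 2): E3/D4 m7 -> C4/G4 P5 similar
  -> R1 @ bar 8 tick 0 v(1, 2): C4/G4 P5 -> D4/A4 P5 similar

(1, 0, R1, (1, 2))
(3, 0, R2, (0, 1))
(3, 0, R4, (0, 2))
(3, 0, R7, (1,))
(4, 0, R4, (0, 2))
(5, 0, R4, (0, 2))
(6, 0, R4, (0, 2))
(7, 0, R2, (1, 2))
(8, 0, R1, (1, 2))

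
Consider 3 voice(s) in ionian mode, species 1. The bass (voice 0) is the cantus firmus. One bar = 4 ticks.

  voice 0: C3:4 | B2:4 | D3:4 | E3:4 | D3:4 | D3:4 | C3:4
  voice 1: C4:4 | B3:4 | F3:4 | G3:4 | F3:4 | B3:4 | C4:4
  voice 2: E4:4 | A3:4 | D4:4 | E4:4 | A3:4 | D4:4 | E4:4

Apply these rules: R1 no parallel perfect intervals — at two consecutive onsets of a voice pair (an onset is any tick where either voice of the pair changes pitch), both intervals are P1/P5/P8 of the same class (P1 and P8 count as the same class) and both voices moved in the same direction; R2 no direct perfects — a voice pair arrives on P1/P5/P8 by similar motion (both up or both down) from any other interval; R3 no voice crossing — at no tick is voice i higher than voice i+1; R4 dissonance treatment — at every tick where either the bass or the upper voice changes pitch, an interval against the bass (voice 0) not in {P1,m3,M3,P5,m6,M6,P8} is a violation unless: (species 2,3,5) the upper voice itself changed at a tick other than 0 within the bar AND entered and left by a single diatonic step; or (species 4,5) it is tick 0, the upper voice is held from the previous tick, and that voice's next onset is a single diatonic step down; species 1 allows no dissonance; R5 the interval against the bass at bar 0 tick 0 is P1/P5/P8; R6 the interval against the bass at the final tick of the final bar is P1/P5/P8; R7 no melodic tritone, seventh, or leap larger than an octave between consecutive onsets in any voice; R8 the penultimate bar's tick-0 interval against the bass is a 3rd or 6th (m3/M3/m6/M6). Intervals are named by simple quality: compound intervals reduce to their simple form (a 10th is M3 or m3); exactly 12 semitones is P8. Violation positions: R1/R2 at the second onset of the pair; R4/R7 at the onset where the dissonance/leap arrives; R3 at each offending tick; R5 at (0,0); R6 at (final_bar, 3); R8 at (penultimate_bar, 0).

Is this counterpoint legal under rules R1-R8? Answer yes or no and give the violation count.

bar 0: v0=C3 v1=C4 v2=E4 (M3)
bar 1: v0=B2 v1=B3 v2=A3 (m7)
bar 2: v0=D3 v1=F3 v2=D4 (P8)
bar 3: v0=E3 v1=G3 v2=E4 (P8)
bar 4: v0=D3 v1=F3 v2=A3 (P5)
bar 5: v0=D3 v1=B3 v2=D4 (P8)
bar 6: v0=C3 v1=C4 v2=E4 (M3)
  R5 @ bar0.0: opens on M3
  R1 @ bar1.0: C3/C4 P8 -> B2/B3 P8 similar
  R3 @ bar1.0: B3 above A3
  R4 @ bar1.0: B2/A3 m7 untreated
  R3 @ bar1.1: B3 above A3
  R3 @ bar1.2: B3 above A3
  R3 @ bar1.3: B3 above A3
  R2 @ bar2.0: B2/A3 m7 -> D3/D4 P8 similar
  R7 @ bar2.0: B3->F3 leap 6st
  R1 @ bar3.0: D3/D4 P8 -> E3/E4 P8 similar
  R2 @ bar4.0: E3/E4 P8 -> D3/A3 P5 similar
  R7 @ bar5.0: F3->B3 leap 6st
  R8 @ bar5.0: penult P8 not 3rd/6th
  R6 @ bar6.3: closes on M3

No (14 violations)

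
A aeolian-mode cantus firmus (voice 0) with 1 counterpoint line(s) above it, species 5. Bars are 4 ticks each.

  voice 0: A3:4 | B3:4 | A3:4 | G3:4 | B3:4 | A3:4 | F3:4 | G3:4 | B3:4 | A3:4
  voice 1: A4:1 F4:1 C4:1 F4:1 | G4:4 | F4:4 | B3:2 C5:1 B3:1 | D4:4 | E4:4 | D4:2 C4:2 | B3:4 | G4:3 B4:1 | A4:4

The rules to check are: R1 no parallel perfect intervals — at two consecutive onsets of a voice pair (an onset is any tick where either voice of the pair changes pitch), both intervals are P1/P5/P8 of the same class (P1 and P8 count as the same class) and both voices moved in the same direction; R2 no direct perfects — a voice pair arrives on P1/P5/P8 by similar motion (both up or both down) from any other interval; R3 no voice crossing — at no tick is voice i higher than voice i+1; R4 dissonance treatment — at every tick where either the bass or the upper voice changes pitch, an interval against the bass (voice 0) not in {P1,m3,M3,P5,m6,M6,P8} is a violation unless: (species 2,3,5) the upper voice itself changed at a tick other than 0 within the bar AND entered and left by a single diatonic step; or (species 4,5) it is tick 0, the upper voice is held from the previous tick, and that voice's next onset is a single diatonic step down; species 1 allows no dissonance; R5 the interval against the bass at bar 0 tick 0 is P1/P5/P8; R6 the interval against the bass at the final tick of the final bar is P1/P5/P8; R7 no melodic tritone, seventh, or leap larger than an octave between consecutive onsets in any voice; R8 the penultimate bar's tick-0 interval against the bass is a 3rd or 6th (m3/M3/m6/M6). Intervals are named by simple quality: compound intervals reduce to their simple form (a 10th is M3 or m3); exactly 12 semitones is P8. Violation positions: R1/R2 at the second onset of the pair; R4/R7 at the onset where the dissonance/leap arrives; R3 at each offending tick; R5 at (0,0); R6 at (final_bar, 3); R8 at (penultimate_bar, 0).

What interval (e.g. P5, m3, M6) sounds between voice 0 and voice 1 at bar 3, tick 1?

M3

voice 0=G3 voice 1=B3 -> M3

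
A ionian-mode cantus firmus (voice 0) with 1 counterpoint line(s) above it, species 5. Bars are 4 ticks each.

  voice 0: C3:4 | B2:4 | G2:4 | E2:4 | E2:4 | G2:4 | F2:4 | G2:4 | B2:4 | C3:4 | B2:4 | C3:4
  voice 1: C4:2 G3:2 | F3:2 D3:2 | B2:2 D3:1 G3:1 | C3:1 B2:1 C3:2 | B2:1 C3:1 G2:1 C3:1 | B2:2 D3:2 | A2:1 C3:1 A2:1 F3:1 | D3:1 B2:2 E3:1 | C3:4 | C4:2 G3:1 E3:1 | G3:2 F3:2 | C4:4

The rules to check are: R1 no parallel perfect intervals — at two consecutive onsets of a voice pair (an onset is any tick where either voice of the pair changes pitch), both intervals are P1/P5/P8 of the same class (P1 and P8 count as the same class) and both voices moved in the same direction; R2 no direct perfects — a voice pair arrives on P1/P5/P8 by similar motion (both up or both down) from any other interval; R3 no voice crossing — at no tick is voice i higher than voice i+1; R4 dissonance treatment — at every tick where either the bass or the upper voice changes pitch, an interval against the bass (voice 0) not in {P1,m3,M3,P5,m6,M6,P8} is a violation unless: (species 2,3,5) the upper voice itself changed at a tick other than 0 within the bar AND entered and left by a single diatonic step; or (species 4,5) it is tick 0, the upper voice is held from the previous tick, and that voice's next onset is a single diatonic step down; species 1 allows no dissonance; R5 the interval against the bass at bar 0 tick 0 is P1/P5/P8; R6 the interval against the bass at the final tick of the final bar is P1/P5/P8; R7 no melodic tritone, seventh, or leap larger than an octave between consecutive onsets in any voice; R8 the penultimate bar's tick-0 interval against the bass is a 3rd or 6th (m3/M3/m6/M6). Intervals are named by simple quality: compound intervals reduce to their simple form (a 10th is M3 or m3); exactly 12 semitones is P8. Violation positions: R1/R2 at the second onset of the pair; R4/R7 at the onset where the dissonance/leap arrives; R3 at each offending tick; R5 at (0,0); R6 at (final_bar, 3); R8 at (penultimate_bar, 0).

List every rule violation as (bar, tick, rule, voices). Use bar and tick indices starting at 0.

bar 0: v0=C3 v1=C4 downbeat P8
bar 1: v0=B2 v1=F3 downbeat TT
bar 2: v0=G2 v1=B2 downbeat M3
bar 3: v0=E2 v1=C3 downbeat m6
bar 4: v0=E2 v1=B2 downbeat P5
bar 5: v0=G2 v1=B2 downbeat M3
bar 6: v0=F2 v1=A2 downbeat M3
bar 7: v0=G2 v1=D3 downbeat P5
bar 8: v0=B2 v1=C3 downbeat m2
bar 9: v0=C3 v1=C4 downbeat P8
bar 10: v0=B2 v1=G3 downbeat m6
bar 11: v0=C3 v1=C4 downbeat P8
  -> R4 @ bar 1 tick 0 v(0, 1): B2/F3 TT untreated
  -> R4 @ bar 8 tick 0 v(0, 1): B2/C3 m2 untreated
  -> R2 @ bar 9 tick 0 v(0, 1): B2/C3 m2 -> C3/C4 P8 similar
  -> R4 @ bar 10 tick 2 v(0, 1): B2/F3 TT untreated
  -> R2 @ bar 11 tick 0 v(0, 1): B2/F3 TT -> C3/C4 P8 similar

(1, 0, R4, (0, 1))
(8, 0, R4, (0, 1))
(9, 0, R2, (0, 1))
(10, 2, R4, (0, 1))
(11, 0, R2, (0, 1))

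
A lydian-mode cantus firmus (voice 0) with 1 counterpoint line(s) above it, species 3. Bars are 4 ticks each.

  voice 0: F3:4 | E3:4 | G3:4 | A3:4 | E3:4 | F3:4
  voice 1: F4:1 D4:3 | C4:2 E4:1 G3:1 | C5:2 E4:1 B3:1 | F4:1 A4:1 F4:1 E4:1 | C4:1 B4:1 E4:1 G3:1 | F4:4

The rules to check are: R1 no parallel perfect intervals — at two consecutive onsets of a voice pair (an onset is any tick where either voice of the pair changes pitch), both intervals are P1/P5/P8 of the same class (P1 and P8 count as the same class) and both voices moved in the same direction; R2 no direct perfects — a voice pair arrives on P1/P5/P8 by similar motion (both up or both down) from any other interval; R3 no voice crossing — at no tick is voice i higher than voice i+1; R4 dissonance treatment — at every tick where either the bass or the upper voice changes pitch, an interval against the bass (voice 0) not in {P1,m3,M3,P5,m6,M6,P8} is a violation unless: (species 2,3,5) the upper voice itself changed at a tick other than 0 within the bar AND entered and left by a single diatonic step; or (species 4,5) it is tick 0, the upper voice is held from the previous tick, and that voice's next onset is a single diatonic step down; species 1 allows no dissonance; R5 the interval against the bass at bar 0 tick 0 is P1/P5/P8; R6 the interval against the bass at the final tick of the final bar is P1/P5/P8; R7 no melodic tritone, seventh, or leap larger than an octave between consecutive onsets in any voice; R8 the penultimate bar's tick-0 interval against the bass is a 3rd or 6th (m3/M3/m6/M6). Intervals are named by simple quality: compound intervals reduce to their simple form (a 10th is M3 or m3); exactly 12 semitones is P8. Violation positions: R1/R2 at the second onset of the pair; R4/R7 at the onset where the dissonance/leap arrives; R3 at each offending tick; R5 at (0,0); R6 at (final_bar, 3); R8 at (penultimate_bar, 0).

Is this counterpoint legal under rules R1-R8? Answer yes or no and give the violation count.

bar 0: v0=F3 v1=F4 (P8)
bar 1: v0=E3 v1=C4 (m6)
bar 2: v0=G3 v1=C5 (P4)
bar 3: v0=A3 v1=F4 (m6)
bar 4: v0=E3 v1=C4 (m6)
bar 5: v0=F3 v1=F4 (P8)
  R4 @ bar2.0: G3/C5 P4 untreated
  R7 @ bar2.0: G3->C5 leap 17st
  R7 @ bar3.0: B3->F4 leap 6st
  R7 @ bar4.1: C4->B4 leap 11st
  R2 @ bar5.0: E3/G3 m3 -> F3/F4 P8 similar
  R7 @ bar5.0: G3->F4 leap 10st

No (6 violations)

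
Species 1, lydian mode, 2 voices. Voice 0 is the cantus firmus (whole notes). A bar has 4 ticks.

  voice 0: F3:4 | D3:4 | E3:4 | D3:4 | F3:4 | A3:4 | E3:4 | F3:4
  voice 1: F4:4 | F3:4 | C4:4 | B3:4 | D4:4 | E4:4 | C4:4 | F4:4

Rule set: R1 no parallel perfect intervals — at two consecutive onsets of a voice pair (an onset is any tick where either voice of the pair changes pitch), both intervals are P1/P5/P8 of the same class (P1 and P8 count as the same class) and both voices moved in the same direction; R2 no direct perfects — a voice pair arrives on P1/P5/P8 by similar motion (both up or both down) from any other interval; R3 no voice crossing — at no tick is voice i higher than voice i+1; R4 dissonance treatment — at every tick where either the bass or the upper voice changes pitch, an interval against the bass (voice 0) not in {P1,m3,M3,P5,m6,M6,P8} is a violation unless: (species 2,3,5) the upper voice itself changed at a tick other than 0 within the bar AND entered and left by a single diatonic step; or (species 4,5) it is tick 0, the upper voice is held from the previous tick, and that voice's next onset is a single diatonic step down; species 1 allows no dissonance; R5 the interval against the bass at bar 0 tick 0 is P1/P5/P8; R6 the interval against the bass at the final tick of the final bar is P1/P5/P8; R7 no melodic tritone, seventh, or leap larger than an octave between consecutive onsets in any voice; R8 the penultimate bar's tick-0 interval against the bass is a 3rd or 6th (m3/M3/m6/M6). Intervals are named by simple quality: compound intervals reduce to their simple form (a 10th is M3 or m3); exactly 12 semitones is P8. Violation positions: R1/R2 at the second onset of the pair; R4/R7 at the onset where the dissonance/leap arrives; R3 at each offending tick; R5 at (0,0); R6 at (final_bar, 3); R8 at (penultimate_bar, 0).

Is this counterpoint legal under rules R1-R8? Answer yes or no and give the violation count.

bar 0: v0=F3 v1=F4 (P8)
bar 1: v0=D3 v1=F3 (m3)
bar 2: v0=E3 v1=C4 (m6)
bar 3: v0=D3 v1=B3 (M6)
bar 4: v0=F3 v1=D4 (M6)
bar 5: v0=A3 v1=E4 (P5)
bar 6: v0=E3 v1=C4 (m6)
bar 7: v0=F3 v1=F4 (P8)
  R2 @ bar5.0: F3/D4 M6 -> A3/E4 P5 similar
  R2 @ bar7.0: E3/C4 m6 -> F3/F4 P8 similar

No (2 violations)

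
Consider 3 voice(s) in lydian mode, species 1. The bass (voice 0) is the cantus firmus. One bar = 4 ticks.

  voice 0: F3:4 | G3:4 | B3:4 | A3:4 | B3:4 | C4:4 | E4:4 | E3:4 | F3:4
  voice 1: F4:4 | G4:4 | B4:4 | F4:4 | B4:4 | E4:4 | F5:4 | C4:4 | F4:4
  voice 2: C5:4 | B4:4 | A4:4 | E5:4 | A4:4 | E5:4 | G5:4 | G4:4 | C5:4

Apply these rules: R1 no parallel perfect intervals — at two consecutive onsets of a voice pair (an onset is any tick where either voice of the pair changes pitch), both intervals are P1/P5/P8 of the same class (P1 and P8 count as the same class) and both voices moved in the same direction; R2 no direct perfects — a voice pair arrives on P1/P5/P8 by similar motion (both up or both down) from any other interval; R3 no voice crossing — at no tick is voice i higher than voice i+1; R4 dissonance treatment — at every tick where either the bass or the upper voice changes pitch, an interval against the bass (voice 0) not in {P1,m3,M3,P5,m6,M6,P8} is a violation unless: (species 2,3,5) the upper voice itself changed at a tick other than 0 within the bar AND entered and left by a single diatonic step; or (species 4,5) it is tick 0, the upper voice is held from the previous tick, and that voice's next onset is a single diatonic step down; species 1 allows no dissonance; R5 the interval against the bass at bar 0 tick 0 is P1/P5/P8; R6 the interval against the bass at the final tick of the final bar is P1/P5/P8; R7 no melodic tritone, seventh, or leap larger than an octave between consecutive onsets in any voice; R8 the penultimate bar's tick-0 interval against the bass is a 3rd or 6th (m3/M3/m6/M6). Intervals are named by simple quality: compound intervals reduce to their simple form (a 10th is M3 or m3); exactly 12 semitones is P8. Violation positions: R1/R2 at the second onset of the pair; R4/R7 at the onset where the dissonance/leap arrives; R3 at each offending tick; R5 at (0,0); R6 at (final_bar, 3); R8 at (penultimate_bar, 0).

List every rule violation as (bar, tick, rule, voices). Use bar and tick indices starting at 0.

(1, 0, R1, (0, 1))
(2, 0, R1, (0, 1))
(2, 0, R3, (1, 2))
(2, 0, R4, (0, 2))
(2, 1, R3, (1, 2))
(2, 2, R3, (1, 2))
(2, 3, R3, (1, 2))
(3, 0, R7, (1,))
(4, 0, R2, (0, 1))
(4, 0, R3, (1, 2))
(4, 0, R4, (0, 2))
(4, 0, R7, (1,))
(4, 1, R3, (1, 2))
(4, 2, R3, (1, 2))
(4, 3, R3, (1, 2))
(6, 0, R4, (0, 1))
(6, 0, R7, (1,))
(7, 0, R2, (1, 2))
(7, 0, R7, (1,))
(8, 0, R1, (1, 2))
(8, 0, R2, (0, 1))
(8, 0, R2, (0, 2))

bar 0: v0=F3 v1=F4 v2=C5 downbeat P5
bar 1: v0=G3 v1=G4 v2=B4 downbeat M3
bar 2: v0=B3 v1=B4 v2=A4 downbeat m7
bar 3: v0=A3 v1=F4 v2=E5 downbeat P5
bar 4: v0=B3 v1=B4 v2=A4 downbeat m7
bar 5: v0=C4 v1=E4 v2=E5 downbeat M3
bar 6: v0=E4 v1=F5 v2=G5 downbeat m3
bar 7: v0=E3 v1=C4 v2=G4 downbeat m3
bar 8: v0=F3 v1=F4 v2=C5 downbeat P5
  -> R1 @ bar 1 tick 0 v(0, 1): F3/F4 P8 -> G3/G4 P8 similar
  -> R1 @ bar 2 tick 0 v(0, 1): G3/G4 P8 -> B3/B4 P8 similar
  -> R3 @ bar 2 tick 0 v(1, 2): B4 above A4
  -> R4 @ bar 2 tick 0 v(0, 2): B3/A4 m7 untreated
  -> R3 @ bar 2 tick 1 v(1, 2): B4 above A4
  -> R3 @ bar 2 tick 2 v(1, 2): B4 above A4
  -> R3 @ bar 2 tick 3 v(1, 2): B4 above A4
  -> R7 @ bar 3 tick 0 v(1,): B4->F4 leap 6st
  -> R2 @ bar 4 tick 0 v(0, 1): A3/F4 m6 -> B3/B4 P8 similar
  -> R3 @ bar 4 tick 0 v(1, 2): B4 above A4
  -> R4 @ bar 4 tick 0 v(0, 2): B3/A4 m7 untreated
  -> R7 @ bar 4 tick 0 v(1,): F4->B4 leap 6st
  -> R3 @ bar 4 tick 1 v(1, 2): B4 above A4
  -> R3 @ bar 4 tick 2 v(1, 2): B4 above A4
  -> R3 @ bar 4 tick 3 v(1, 2): B4 above A4
  -> R4 @ bar 6 tick 0 v(0, 1): E4/F5 m2 untreated
  -> R7 @ bar 6 tick 0 v(1,): E4->F5 leap 13st
  -> R2 @ bar 7 tick 0 v(1, 2): F5/G5 M2 -> C4/G4 P5 similar
  -> R7 @ bar 7 tick 0 v(1,): F5->C4 leap 17st
  -> R1 @ bar 8 tick 0 v(1, 2): C4/G4 P5 -> F4/C5 P5 similar
  -> R2 @ bar 8 tick 0 v(0, 1): E3/C4 m6 -> F3/F4 P8 similar
  -> R2 @ bar 8 tick 0 v(0, 2): E3/G4 m3 -> F3/C5 P5 similar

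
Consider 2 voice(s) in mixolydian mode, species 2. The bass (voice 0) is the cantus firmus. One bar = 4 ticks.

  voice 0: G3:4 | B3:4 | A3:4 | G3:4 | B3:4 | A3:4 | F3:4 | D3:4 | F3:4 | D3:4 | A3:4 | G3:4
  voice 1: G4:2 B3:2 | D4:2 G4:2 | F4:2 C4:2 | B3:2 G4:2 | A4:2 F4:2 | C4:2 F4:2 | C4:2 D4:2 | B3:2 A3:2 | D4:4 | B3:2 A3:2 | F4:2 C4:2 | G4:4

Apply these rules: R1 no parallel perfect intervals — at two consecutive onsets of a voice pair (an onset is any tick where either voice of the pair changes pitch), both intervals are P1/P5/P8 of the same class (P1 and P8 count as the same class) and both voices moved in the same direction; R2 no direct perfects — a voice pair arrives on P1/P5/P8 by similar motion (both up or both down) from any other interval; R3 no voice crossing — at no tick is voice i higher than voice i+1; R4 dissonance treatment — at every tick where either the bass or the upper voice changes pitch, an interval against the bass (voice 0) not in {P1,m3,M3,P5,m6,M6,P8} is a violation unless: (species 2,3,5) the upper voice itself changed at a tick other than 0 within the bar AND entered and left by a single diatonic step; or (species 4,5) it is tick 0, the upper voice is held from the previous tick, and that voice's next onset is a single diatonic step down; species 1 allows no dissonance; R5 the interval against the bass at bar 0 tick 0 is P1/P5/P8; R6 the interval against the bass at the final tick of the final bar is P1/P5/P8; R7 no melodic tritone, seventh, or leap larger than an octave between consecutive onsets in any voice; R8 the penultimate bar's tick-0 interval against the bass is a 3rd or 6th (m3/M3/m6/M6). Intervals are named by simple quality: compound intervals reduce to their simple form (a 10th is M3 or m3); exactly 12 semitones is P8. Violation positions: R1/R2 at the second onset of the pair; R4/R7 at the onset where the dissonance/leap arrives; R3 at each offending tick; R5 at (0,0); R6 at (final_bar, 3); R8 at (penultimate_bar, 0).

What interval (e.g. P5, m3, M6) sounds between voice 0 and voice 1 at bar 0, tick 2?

voice 0=G3 voice 1=B3 -> M3

M3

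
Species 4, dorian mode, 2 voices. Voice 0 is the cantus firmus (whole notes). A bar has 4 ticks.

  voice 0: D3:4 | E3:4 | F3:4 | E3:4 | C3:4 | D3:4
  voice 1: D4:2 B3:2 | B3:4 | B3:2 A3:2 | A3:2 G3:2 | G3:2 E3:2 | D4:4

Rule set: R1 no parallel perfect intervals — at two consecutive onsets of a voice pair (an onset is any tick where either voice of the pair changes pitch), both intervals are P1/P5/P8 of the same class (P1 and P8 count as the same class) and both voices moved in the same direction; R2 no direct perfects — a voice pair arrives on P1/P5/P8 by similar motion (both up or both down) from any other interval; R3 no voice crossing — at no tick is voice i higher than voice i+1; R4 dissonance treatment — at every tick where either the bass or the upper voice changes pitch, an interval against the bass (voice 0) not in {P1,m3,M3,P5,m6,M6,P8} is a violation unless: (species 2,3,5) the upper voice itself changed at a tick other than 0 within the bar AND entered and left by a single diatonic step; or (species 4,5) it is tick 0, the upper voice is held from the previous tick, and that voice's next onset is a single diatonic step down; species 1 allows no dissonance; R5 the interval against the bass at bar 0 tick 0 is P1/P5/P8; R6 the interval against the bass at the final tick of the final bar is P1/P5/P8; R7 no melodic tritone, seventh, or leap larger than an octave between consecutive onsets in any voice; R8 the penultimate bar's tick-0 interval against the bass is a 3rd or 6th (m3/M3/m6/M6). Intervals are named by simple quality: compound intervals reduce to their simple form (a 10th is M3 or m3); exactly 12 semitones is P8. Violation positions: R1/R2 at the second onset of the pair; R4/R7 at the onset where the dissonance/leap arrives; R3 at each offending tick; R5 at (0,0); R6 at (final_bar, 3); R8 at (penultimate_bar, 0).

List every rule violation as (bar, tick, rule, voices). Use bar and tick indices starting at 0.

bar 0: v0=D3 v1=D4 downbeat P8
bar 1: v0=E3 v1=B3 downbeat P5
bar 2: v0=F3 v1=B3 downbeat TT
bar 3: v0=E3 v1=A3 downbeat P4
bar 4: v0=C3 v1=G3 downbeat P5
bar 5: v0=D3 v1=D4 downbeat P8
  -> R8 @ bar 4 tick 0 v(0, 1): penult P5 not 3rd/6th
  -> R2 @ bar 5 tick 0 v(0, 1): C3/E3 M3 -> D3/D4 P8 similar
  -> R7 @ bar 5 tick 0 v(1,): E3->D4 leap 10st

(4, 0, R8, (0, 1))
(5, 0, R2, (0, 1))
(5, 0, R7, (1,))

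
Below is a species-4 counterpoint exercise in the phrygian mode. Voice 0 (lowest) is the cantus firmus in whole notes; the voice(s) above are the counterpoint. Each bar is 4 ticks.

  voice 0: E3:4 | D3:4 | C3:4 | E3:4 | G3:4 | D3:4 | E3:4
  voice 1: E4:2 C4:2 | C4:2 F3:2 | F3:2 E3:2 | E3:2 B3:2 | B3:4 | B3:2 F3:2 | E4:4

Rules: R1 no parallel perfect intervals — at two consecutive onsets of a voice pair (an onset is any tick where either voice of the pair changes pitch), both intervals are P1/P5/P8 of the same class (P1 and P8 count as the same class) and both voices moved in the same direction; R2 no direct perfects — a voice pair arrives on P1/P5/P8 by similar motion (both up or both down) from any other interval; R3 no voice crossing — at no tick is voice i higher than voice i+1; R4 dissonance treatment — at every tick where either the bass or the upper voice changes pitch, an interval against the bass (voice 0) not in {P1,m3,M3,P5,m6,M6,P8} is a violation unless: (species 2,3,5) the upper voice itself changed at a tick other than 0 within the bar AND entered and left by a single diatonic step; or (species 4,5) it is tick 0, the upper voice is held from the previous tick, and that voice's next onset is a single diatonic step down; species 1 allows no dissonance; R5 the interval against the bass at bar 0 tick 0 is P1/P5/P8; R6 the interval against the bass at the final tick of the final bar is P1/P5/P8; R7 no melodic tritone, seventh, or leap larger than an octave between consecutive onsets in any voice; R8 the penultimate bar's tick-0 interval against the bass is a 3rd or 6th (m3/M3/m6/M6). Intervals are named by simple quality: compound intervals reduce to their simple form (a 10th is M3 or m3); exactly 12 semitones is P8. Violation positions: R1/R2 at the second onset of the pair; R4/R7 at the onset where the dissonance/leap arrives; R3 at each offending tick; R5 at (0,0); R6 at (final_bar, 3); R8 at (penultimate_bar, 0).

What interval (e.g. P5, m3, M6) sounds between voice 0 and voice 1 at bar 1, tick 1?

m7

voice 0=D3 voice 1=C4 -> m7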